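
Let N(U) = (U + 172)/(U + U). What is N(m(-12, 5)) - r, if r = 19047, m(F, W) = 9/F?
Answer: -114967/6 ≈ -19161.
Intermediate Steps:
N(U) = (172 + U)/(2*U) (N(U) = (172 + U)/((2*U)) = (172 + U)*(1/(2*U)) = (172 + U)/(2*U))
N(m(-12, 5)) - r = (172 + 9/(-12))/(2*((9/(-12)))) - 1*19047 = (172 + 9*(-1/12))/(2*((9*(-1/12)))) - 19047 = (172 - ¾)/(2*(-¾)) - 19047 = (½)*(-4/3)*(685/4) - 19047 = -685/6 - 19047 = -114967/6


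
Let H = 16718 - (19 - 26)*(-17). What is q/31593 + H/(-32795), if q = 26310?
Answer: 112808081/345364145 ≈ 0.32664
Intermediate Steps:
H = 16599 (H = 16718 - (-7)*(-17) = 16718 - 1*119 = 16718 - 119 = 16599)
q/31593 + H/(-32795) = 26310/31593 + 16599/(-32795) = 26310*(1/31593) + 16599*(-1/32795) = 8770/10531 - 16599/32795 = 112808081/345364145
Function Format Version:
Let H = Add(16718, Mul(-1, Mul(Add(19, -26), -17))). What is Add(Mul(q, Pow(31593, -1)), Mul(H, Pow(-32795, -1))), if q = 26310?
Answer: Rational(112808081, 345364145) ≈ 0.32664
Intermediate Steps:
H = 16599 (H = Add(16718, Mul(-1, Mul(-7, -17))) = Add(16718, Mul(-1, 119)) = Add(16718, -119) = 16599)
Add(Mul(q, Pow(31593, -1)), Mul(H, Pow(-32795, -1))) = Add(Mul(26310, Pow(31593, -1)), Mul(16599, Pow(-32795, -1))) = Add(Mul(26310, Rational(1, 31593)), Mul(16599, Rational(-1, 32795))) = Add(Rational(8770, 10531), Rational(-16599, 32795)) = Rational(112808081, 345364145)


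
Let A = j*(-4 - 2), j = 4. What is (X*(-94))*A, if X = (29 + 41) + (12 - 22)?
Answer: 135360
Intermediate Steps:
X = 60 (X = 70 - 10 = 60)
A = -24 (A = 4*(-4 - 2) = 4*(-6) = -24)
(X*(-94))*A = (60*(-94))*(-24) = -5640*(-24) = 135360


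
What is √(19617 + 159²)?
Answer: √44898 ≈ 211.89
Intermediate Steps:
√(19617 + 159²) = √(19617 + 25281) = √44898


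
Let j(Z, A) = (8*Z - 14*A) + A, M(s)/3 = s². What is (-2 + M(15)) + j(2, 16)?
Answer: 481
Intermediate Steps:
M(s) = 3*s²
j(Z, A) = -13*A + 8*Z (j(Z, A) = (-14*A + 8*Z) + A = -13*A + 8*Z)
(-2 + M(15)) + j(2, 16) = (-2 + 3*15²) + (-13*16 + 8*2) = (-2 + 3*225) + (-208 + 16) = (-2 + 675) - 192 = 673 - 192 = 481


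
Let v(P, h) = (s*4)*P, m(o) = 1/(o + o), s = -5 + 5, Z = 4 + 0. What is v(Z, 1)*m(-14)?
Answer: 0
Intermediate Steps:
Z = 4
s = 0
m(o) = 1/(2*o)
v(P, h) = 0 (v(P, h) = (0*4)*P = 0*P = 0)
v(Z, 1)*m(-14) = 0*((½)/(-14)) = 0*((½)*(-1/14)) = 0*(-1/28) = 0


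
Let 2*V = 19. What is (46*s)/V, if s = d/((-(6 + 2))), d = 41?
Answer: -943/38 ≈ -24.816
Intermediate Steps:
V = 19/2 (V = (1/2)*19 = 19/2 ≈ 9.5000)
s = -41/8 (s = 41/((-(6 + 2))) = 41/((-1*8)) = 41/(-8) = 41*(-1/8) = -41/8 ≈ -5.1250)
(46*s)/V = (46*(-41/8))/(19/2) = -943/4*2/19 = -943/38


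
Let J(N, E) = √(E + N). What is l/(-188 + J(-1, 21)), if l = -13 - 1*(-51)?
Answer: -1786/8831 - 19*√5/8831 ≈ -0.20705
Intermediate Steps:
l = 38 (l = -13 + 51 = 38)
l/(-188 + J(-1, 21)) = 38/(-188 + √(21 - 1)) = 38/(-188 + √20) = 38/(-188 + 2*√5)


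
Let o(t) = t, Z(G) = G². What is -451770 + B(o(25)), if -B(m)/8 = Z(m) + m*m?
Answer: -461770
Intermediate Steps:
B(m) = -16*m² (B(m) = -8*(m² + m*m) = -8*(m² + m²) = -16*m²)
-451770 + B(o(25)) = -451770 - 16*25² = -451770 - 16*625 = -451770 - 10000 = -461770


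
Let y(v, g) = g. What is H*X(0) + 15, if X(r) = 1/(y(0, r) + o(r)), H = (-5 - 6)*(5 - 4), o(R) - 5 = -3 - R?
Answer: 19/2 ≈ 9.5000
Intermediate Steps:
o(R) = 2 - R (o(R) = 5 + (-3 - R) = 2 - R)
H = -11 (H = -11*1 = -11)
X(r) = ½ (X(r) = 1/(r + (2 - r)) = 1/2 = ½)
H*X(0) + 15 = -11*½ + 15 = -11/2 + 15 = 19/2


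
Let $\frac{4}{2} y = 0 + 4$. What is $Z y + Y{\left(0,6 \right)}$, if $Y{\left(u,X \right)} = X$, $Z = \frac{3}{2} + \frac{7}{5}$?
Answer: $\frac{59}{5} \approx 11.8$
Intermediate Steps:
$Z = \frac{29}{10}$ ($Z = 3 \cdot \frac{1}{2} + 7 \cdot \frac{1}{5} = \frac{3}{2} + \frac{7}{5} = \frac{29}{10} \approx 2.9$)
$y = 2$ ($y = \frac{0 + 4}{2} = \frac{1}{2} \cdot 4 = 2$)
$Z y + Y{\left(0,6 \right)} = \frac{29}{10} \cdot 2 + 6 = \frac{29}{5} + 6 = \frac{59}{5}$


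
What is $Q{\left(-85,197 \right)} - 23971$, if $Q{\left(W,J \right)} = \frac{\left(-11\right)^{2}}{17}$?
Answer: $- \frac{407386}{17} \approx -23964.0$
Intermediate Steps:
$Q{\left(W,J \right)} = \frac{121}{17}$ ($Q{\left(W,J \right)} = 121 \cdot \frac{1}{17} = \frac{121}{17}$)
$Q{\left(-85,197 \right)} - 23971 = \frac{121}{17} - 23971 = - \frac{407386}{17}$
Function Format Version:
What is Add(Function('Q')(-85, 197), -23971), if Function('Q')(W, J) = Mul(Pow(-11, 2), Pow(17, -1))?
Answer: Rational(-407386, 17) ≈ -23964.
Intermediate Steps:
Function('Q')(W, J) = Rational(121, 17) (Function('Q')(W, J) = Mul(121, Rational(1, 17)) = Rational(121, 17))
Add(Function('Q')(-85, 197), -23971) = Add(Rational(121, 17), -23971) = Rational(-407386, 17)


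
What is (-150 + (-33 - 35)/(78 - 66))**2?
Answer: 218089/9 ≈ 24232.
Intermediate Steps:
(-150 + (-33 - 35)/(78 - 66))**2 = (-150 - 68/12)**2 = (-150 - 68*1/12)**2 = (-150 - 17/3)**2 = (-467/3)**2 = 218089/9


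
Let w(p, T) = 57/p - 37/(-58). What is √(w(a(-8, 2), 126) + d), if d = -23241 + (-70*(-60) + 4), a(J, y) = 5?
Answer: I*√1599999310/290 ≈ 137.93*I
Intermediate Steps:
w(p, T) = 37/58 + 57/p (w(p, T) = 57/p - 37*(-1/58) = 57/p + 37/58 = 37/58 + 57/p)
d = -19037 (d = -23241 + (4200 + 4) = -23241 + 4204 = -19037)
√(w(a(-8, 2), 126) + d) = √((37/58 + 57/5) - 19037) = √(3491/290 - 19037) = √(-5517239/290) = I*√1599999310/290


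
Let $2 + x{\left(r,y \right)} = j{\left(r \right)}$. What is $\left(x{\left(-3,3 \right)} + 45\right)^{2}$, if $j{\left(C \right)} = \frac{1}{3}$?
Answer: $\frac{16900}{9} \approx 1877.8$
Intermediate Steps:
$j{\left(C \right)} = \frac{1}{3}$
$x{\left(r,y \right)} = - \frac{5}{3}$ ($x{\left(r,y \right)} = -2 + \frac{1}{3} = - \frac{5}{3}$)
$\left(x{\left(-3,3 \right)} + 45\right)^{2} = \left(- \frac{5}{3} + 45\right)^{2} = \left(\frac{130}{3}\right)^{2} = \frac{16900}{9}$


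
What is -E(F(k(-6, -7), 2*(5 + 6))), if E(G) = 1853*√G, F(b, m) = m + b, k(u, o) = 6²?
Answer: -1853*√58 ≈ -14112.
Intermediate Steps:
k(u, o) = 36
F(b, m) = b + m
-E(F(k(-6, -7), 2*(5 + 6))) = -1853*√(36 + 2*(5 + 6)) = -1853*√(36 + 2*11) = -1853*√(36 + 22) = -1853*√58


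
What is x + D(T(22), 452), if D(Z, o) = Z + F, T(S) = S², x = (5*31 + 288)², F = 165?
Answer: 196898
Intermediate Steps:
x = 196249 (x = (155 + 288)² = 443² = 196249)
D(Z, o) = 165 + Z (D(Z, o) = Z + 165 = 165 + Z)
x + D(T(22), 452) = 196249 + (165 + 22²) = 196249 + (165 + 484) = 196249 + 649 = 196898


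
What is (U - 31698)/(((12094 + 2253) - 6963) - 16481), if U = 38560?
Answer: -6862/9097 ≈ -0.75431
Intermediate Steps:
(U - 31698)/(((12094 + 2253) - 6963) - 16481) = (38560 - 31698)/(((12094 + 2253) - 6963) - 16481) = 6862/((14347 - 6963) - 16481) = 6862/(7384 - 16481) = 6862/(-9097) = 6862*(-1/9097) = -6862/9097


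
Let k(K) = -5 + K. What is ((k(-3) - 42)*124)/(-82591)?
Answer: 6200/82591 ≈ 0.075069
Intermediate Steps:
((k(-3) - 42)*124)/(-82591) = (((-5 - 3) - 42)*124)/(-82591) = ((-8 - 42)*124)*(-1/82591) = -50*124*(-1/82591) = -6200*(-1/82591) = 6200/82591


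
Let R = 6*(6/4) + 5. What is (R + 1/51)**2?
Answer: 511225/2601 ≈ 196.55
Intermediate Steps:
R = 14 (R = 6*(6*(1/4)) + 5 = 6*(3/2) + 5 = 9 + 5 = 14)
(R + 1/51)**2 = (14 + 1/51)**2 = (715/51)**2 = 511225/2601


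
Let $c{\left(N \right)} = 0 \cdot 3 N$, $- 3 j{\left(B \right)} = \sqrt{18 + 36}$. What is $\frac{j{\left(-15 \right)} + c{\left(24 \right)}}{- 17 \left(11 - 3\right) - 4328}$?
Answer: $\frac{\sqrt{6}}{4464} \approx 0.00054872$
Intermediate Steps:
$j{\left(B \right)} = - \sqrt{6}$ ($j{\left(B \right)} = - \frac{\sqrt{18 + 36}}{3} = - \frac{\sqrt{54}}{3} = - \frac{3 \sqrt{6}}{3} = - \sqrt{6}$)
$c{\left(N \right)} = 0$ ($c{\left(N \right)} = 0 N = 0$)
$\frac{j{\left(-15 \right)} + c{\left(24 \right)}}{- 17 \left(11 - 3\right) - 4328} = \frac{- \sqrt{6} + 0}{- 17 \left(11 - 3\right) - 4328} = \frac{\left(-1\right) \sqrt{6}}{\left(-17\right) 8 - 4328} = \frac{\left(-1\right) \sqrt{6}}{-136 - 4328} = \frac{\left(-1\right) \sqrt{6}}{-4464} = - \sqrt{6} \left(- \frac{1}{4464}\right) = \frac{\sqrt{6}}{4464}$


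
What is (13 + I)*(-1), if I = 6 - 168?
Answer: 149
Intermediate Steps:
I = -162
(13 + I)*(-1) = (13 - 162)*(-1) = -149*(-1) = 149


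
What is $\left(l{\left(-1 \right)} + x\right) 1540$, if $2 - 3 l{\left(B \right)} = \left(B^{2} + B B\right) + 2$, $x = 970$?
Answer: $\frac{4478320}{3} \approx 1.4928 \cdot 10^{6}$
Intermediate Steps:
$l{\left(B \right)} = - \frac{2 B^{2}}{3}$ ($l{\left(B \right)} = \frac{2}{3} - \frac{\left(B^{2} + B B\right) + 2}{3} = \frac{2}{3} - \frac{\left(B^{2} + B^{2}\right) + 2}{3} = \frac{2}{3} - \frac{2 B^{2} + 2}{3} = \frac{2}{3} - \frac{2 + 2 B^{2}}{3} = \frac{2}{3} - \left(\frac{2}{3} + \frac{2 B^{2}}{3}\right) = - \frac{2 B^{2}}{3}$)
$\left(l{\left(-1 \right)} + x\right) 1540 = \left(- \frac{2 \left(-1\right)^{2}}{3} + 970\right) 1540 = \left(\left(- \frac{2}{3}\right) 1 + 970\right) 1540 = \left(- \frac{2}{3} + 970\right) 1540 = \frac{2908}{3} \cdot 1540 = \frac{4478320}{3}$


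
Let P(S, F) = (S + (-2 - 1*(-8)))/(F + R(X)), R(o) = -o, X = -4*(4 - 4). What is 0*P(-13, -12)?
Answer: 0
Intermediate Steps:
X = 0 (X = -4*0 = 0)
P(S, F) = (6 + S)/F (P(S, F) = (S + (-2 - 1*(-8)))/(F - 1*0) = (S + (-2 + 8))/(F + 0) = (S + 6)/F = (6 + S)/F)
0*P(-13, -12) = 0*((6 - 13)/(-12)) = 0*(-1/12*(-7)) = 0*(7/12) = 0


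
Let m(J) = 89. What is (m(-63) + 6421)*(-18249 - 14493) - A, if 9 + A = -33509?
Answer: -213116902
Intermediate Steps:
A = -33518 (A = -9 - 33509 = -33518)
(m(-63) + 6421)*(-18249 - 14493) - A = (89 + 6421)*(-18249 - 14493) - 1*(-33518) = 6510*(-32742) + 33518 = -213150420 + 33518 = -213116902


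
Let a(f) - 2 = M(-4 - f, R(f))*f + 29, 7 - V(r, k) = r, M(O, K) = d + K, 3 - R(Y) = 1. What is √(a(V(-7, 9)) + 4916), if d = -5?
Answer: 3*√545 ≈ 70.036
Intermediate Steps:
R(Y) = 2 (R(Y) = 3 - 1*1 = 3 - 1 = 2)
M(O, K) = -5 + K
V(r, k) = 7 - r
a(f) = 31 - 3*f (a(f) = 2 + ((-5 + 2)*f + 29) = 2 + (-3*f + 29) = 2 + (29 - 3*f) = 31 - 3*f)
√(a(V(-7, 9)) + 4916) = √((31 - 3*(7 - 1*(-7))) + 4916) = √((31 - 3*(7 + 7)) + 4916) = √((31 - 3*14) + 4916) = √((31 - 42) + 4916) = √(-11 + 4916) = √4905 = 3*√545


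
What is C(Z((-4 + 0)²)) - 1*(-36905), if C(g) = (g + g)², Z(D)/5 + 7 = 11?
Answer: 38505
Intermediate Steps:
Z(D) = 20 (Z(D) = -35 + 5*11 = -35 + 55 = 20)
C(g) = 4*g² (C(g) = (2*g)² = 4*g²)
C(Z((-4 + 0)²)) - 1*(-36905) = 4*20² - 1*(-36905) = 4*400 + 36905 = 1600 + 36905 = 38505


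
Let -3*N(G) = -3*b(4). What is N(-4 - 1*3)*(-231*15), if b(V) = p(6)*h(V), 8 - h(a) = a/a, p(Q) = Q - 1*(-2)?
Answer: -194040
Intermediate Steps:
p(Q) = 2 + Q (p(Q) = Q + 2 = 2 + Q)
h(a) = 7 (h(a) = 8 - a/a = 8 - 1*1 = 8 - 1 = 7)
b(V) = 56 (b(V) = (2 + 6)*7 = 8*7 = 56)
N(G) = 56 (N(G) = -(-1)*56 = -⅓*(-168) = 56)
N(-4 - 1*3)*(-231*15) = 56*(-231*15) = 56*(-3465) = -194040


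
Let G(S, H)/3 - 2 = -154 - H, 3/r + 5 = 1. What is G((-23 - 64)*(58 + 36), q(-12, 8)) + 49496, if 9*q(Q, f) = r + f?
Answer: 588451/12 ≈ 49038.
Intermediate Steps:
r = -¾ (r = 3/(-5 + 1) = 3/(-4) = 3*(-¼) = -¾ ≈ -0.75000)
q(Q, f) = -1/12 + f/9 (q(Q, f) = (-¾ + f)/9 = -1/12 + f/9)
G(S, H) = -456 - 3*H (G(S, H) = 6 + 3*(-154 - H) = 6 + (-462 - 3*H) = -456 - 3*H)
G((-23 - 64)*(58 + 36), q(-12, 8)) + 49496 = (-456 - 3*(-1/12 + (⅑)*8)) + 49496 = (-456 - 3*(-1/12 + 8/9)) + 49496 = (-456 - 3*29/36) + 49496 = (-456 - 29/12) + 49496 = -5501/12 + 49496 = 588451/12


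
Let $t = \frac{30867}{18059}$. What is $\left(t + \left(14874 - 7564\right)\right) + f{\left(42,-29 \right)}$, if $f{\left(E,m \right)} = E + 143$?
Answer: $\frac{135383072}{18059} \approx 7496.7$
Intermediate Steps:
$f{\left(E,m \right)} = 143 + E$
$t = \frac{30867}{18059}$ ($t = 30867 \cdot \frac{1}{18059} = \frac{30867}{18059} \approx 1.7092$)
$\left(t + \left(14874 - 7564\right)\right) + f{\left(42,-29 \right)} = \left(\frac{30867}{18059} + \left(14874 - 7564\right)\right) + \left(143 + 42\right) = \left(\frac{30867}{18059} + \left(14874 - 7564\right)\right) + 185 = \left(\frac{30867}{18059} + 7310\right) + 185 = \frac{132042157}{18059} + 185 = \frac{135383072}{18059}$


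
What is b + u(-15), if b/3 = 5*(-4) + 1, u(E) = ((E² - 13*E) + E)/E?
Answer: -84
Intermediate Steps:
u(E) = (E² - 12*E)/E
b = -57 (b = 3*(5*(-4) + 1) = 3*(-20 + 1) = 3*(-19) = -57)
b + u(-15) = -57 + (-12 - 15) = -57 - 27 = -84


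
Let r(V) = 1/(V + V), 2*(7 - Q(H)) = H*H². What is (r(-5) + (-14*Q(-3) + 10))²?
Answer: 7678441/100 ≈ 76784.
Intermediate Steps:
Q(H) = 7 - H³/2 (Q(H) = 7 - H*H²/2 = 7 - H³/2)
r(V) = 1/(2*V)
(r(-5) + (-14*Q(-3) + 10))² = ((½)/(-5) + (-14*(7 - ½*(-3)³) + 10))² = ((½)*(-⅕) + (-14*(7 - ½*(-27)) + 10))² = (-⅒ + (-14*(7 + 27/2) + 10))² = (-⅒ + (-14*41/2 + 10))² = (-⅒ + (-287 + 10))² = (-⅒ - 277)² = (-2771/10)² = 7678441/100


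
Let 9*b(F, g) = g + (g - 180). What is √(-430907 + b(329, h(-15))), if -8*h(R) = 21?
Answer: I*√15513393/6 ≈ 656.45*I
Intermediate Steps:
h(R) = -21/8 (h(R) = -⅛*21 = -21/8)
b(F, g) = -20 + 2*g/9 (b(F, g) = (g + (g - 180))/9 = (g + (-180 + g))/9 = (-180 + 2*g)/9 = -20 + 2*g/9)
√(-430907 + b(329, h(-15))) = √(-430907 + (-20 + (2/9)*(-21/8))) = √(-430907 + (-20 - 7/12)) = √(-430907 - 247/12) = √(-5171131/12) = I*√15513393/6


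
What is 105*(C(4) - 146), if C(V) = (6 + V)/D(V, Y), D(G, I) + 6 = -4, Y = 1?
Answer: -15435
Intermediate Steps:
D(G, I) = -10 (D(G, I) = -6 - 4 = -10)
C(V) = -⅗ - V/10 (C(V) = (6 + V)/(-10) = (6 + V)*(-⅒) = -⅗ - V/10)
105*(C(4) - 146) = 105*((-⅗ - ⅒*4) - 146) = 105*((-⅗ - ⅖) - 146) = 105*(-1 - 146) = 105*(-147) = -15435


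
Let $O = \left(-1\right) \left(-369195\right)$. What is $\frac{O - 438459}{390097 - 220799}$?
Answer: $- \frac{34632}{84649} \approx -0.40912$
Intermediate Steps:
$O = 369195$
$\frac{O - 438459}{390097 - 220799} = \frac{369195 - 438459}{390097 - 220799} = - \frac{69264}{169298} = \left(-69264\right) \frac{1}{169298} = - \frac{34632}{84649}$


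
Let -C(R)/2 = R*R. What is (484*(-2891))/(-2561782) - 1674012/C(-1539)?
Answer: 909727617136/1011272410737 ≈ 0.89959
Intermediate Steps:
C(R) = -2*R**2 (C(R) = -2*R*R = -2*R**2)
(484*(-2891))/(-2561782) - 1674012/C(-1539) = (484*(-2891))/(-2561782) - 1674012/((-2*(-1539)**2)) = -1399244*(-1/2561782) - 1674012/((-2*2368521)) = 699622/1280891 - 1674012/(-4737042) = 699622/1280891 - 1674012*(-1/4737042) = 699622/1280891 + 279002/789507 = 909727617136/1011272410737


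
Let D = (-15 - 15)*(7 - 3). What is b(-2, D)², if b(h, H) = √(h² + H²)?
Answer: 14404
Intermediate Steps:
D = -120 (D = -30*4 = -120)
b(h, H) = √(H² + h²)
b(-2, D)² = (√((-120)² + (-2)²))² = (√(14400 + 4))² = (√14404)² = (2*√3601)² = 14404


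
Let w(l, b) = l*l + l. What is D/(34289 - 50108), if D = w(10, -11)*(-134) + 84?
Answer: 14656/15819 ≈ 0.92648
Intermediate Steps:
w(l, b) = l + l² (w(l, b) = l² + l = l + l²)
D = -14656 (D = (10*(1 + 10))*(-134) + 84 = (10*11)*(-134) + 84 = 110*(-134) + 84 = -14740 + 84 = -14656)
D/(34289 - 50108) = -14656/(34289 - 50108) = -14656/(-15819) = -14656*(-1/15819) = 14656/15819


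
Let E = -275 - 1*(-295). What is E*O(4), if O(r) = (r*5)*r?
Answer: 1600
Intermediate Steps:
O(r) = 5*r² (O(r) = (5*r)*r = 5*r²)
E = 20 (E = -275 + 295 = 20)
E*O(4) = 20*(5*4²) = 20*(5*16) = 20*80 = 1600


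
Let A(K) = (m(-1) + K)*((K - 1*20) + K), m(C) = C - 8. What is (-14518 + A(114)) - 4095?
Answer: 3227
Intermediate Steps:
m(C) = -8 + C
A(K) = (-20 + 2*K)*(-9 + K) (A(K) = ((-8 - 1) + K)*((K - 1*20) + K) = (-9 + K)*((K - 20) + K) = (-9 + K)*((-20 + K) + K) = (-9 + K)*(-20 + 2*K) = (-20 + 2*K)*(-9 + K))
(-14518 + A(114)) - 4095 = (-14518 + (180 - 38*114 + 2*114**2)) - 4095 = (-14518 + (180 - 4332 + 2*12996)) - 4095 = (-14518 + (180 - 4332 + 25992)) - 4095 = (-14518 + 21840) - 4095 = 7322 - 4095 = 3227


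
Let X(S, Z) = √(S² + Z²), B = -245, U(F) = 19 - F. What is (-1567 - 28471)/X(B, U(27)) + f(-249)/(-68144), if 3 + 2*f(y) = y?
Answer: 63/34072 - 30038*√60089/60089 ≈ -122.54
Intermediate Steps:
f(y) = -3/2 + y/2
(-1567 - 28471)/X(B, U(27)) + f(-249)/(-68144) = (-1567 - 28471)/(√((-245)² + (19 - 1*27)²)) + (-3/2 + (½)*(-249))/(-68144) = -30038/√(60025 + (19 - 27)²) + (-3/2 - 249/2)*(-1/68144) = -30038/√(60025 + (-8)²) - 126*(-1/68144) = -30038/√(60025 + 64) + 63/34072 = -30038*√60089/60089 + 63/34072 = 63/34072 - 30038*√60089/60089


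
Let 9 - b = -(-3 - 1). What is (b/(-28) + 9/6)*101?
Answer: 3737/28 ≈ 133.46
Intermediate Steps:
b = 5 (b = 9 - (-1)*(-3 - 1) = 9 - (-1)*(-4) = 9 - 1*4 = 9 - 4 = 5)
(b/(-28) + 9/6)*101 = (5/(-28) + 9/6)*101 = (5*(-1/28) + 9*(⅙))*101 = (-5/28 + 3/2)*101 = (37/28)*101 = 3737/28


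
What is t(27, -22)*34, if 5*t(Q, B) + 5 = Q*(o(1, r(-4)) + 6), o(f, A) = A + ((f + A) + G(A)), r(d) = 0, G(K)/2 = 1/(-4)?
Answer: 5797/5 ≈ 1159.4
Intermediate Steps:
G(K) = -½ (G(K) = 2/(-4) = 2*(-¼) = -½)
o(f, A) = -½ + f + 2*A (o(f, A) = A + ((f + A) - ½) = A + ((A + f) - ½) = A + (-½ + A + f) = -½ + f + 2*A)
t(Q, B) = -1 + 13*Q/10 (t(Q, B) = -1 + (Q*((-½ + 1 + 2*0) + 6))/5 = -1 + (Q*((-½ + 1 + 0) + 6))/5 = -1 + (Q*(½ + 6))/5 = -1 + (Q*(13/2))/5 = -1 + (13*Q/2)/5 = -1 + 13*Q/10)
t(27, -22)*34 = (-1 + (13/10)*27)*34 = (-1 + 351/10)*34 = (341/10)*34 = 5797/5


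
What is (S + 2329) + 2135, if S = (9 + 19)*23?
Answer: 5108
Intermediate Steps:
S = 644 (S = 28*23 = 644)
(S + 2329) + 2135 = (644 + 2329) + 2135 = 2973 + 2135 = 5108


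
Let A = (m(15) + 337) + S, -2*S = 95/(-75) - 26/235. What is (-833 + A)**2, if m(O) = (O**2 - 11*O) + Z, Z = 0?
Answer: 376736936521/1988100 ≈ 1.8950e+5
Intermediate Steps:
m(O) = O**2 - 11*O (m(O) = (O**2 - 11*O) + 0 = O**2 - 11*O)
S = 971/1410 (S = -(95/(-75) - 26/235)/2 = -(95*(-1/75) - 26*1/235)/2 = -(-19/15 - 26/235)/2 = -1/2*(-971/705) = 971/1410 ≈ 0.68865)
A = 560741/1410 (A = (15*(-11 + 15) + 337) + 971/1410 = (15*4 + 337) + 971/1410 = (60 + 337) + 971/1410 = 397 + 971/1410 = 560741/1410 ≈ 397.69)
(-833 + A)**2 = (-833 + 560741/1410)**2 = (-613789/1410)**2 = 376736936521/1988100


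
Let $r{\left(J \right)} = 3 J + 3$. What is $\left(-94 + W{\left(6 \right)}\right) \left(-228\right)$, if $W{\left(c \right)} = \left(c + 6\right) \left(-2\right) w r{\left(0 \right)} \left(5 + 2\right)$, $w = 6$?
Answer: $710904$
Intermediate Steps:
$r{\left(J \right)} = 3 + 3 J$
$W{\left(c \right)} = -1512 - 252 c$ ($W{\left(c \right)} = \left(c + 6\right) \left(-2\right) 6 \left(3 + 3 \cdot 0\right) \left(5 + 2\right) = \left(6 + c\right) \left(-2\right) 6 \left(3 + 0\right) 7 = \left(-12 - 2 c\right) 6 \cdot 3 \cdot 7 = \left(-72 - 12 c\right) 21 = -1512 - 252 c$)
$\left(-94 + W{\left(6 \right)}\right) \left(-228\right) = \left(-94 - 3024\right) \left(-228\right) = \left(-3118\right) \left(-228\right) = 710904$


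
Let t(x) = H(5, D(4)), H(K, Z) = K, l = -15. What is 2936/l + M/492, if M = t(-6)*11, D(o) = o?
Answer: -481229/2460 ≈ -195.62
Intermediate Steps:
t(x) = 5
M = 55 (M = 5*11 = 55)
2936/l + M/492 = 2936/(-15) + 55/492 = 2936*(-1/15) + 55*(1/492) = -2936/15 + 55/492 = -481229/2460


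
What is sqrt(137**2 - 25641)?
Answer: 2*I*sqrt(1718) ≈ 82.898*I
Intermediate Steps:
sqrt(137**2 - 25641) = sqrt(18769 - 25641) = sqrt(-6872) = 2*I*sqrt(1718)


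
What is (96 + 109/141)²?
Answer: 186186025/19881 ≈ 9365.0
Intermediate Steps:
(96 + 109/141)² = (13645/141)² = 186186025/19881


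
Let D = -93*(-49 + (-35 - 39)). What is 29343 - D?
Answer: 17904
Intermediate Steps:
D = 11439 (D = -93*(-49 - 74) = -93*(-123) = 11439)
29343 - D = 29343 - 1*11439 = 29343 - 11439 = 17904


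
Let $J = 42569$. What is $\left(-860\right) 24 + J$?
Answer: $21929$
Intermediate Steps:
$\left(-860\right) 24 + J = \left(-860\right) 24 + 42569 = -20640 + 42569 = 21929$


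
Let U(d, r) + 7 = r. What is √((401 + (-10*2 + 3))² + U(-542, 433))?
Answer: 7*√3018 ≈ 384.55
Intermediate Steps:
U(d, r) = -7 + r
√((401 + (-10*2 + 3))² + U(-542, 433)) = √((401 + (-10*2 + 3))² + (-7 + 433)) = √((401 + (-20 + 3))² + 426) = √((401 - 17)² + 426) = √(384² + 426) = √(147456 + 426) = √147882 = 7*√3018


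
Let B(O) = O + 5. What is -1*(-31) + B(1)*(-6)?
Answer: -5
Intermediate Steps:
B(O) = 5 + O
-1*(-31) + B(1)*(-6) = -1*(-31) + (5 + 1)*(-6) = 31 + 6*(-6) = 31 - 36 = -5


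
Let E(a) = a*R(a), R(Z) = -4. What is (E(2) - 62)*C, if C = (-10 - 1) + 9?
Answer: 140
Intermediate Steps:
C = -2 (C = -11 + 9 = -2)
E(a) = -4*a (E(a) = a*(-4) = -4*a)
(E(2) - 62)*C = (-4*2 - 62)*(-2) = (-8 - 62)*(-2) = -70*(-2) = 140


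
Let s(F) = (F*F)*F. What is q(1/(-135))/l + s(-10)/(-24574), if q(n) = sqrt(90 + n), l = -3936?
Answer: 500/12287 - sqrt(182235)/177120 ≈ 0.038283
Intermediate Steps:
s(F) = F**3 (s(F) = F**2*F = F**3)
q(1/(-135))/l + s(-10)/(-24574) = sqrt(90 + 1/(-135))/(-3936) + (-10)**3/(-24574) = sqrt(90 - 1/135)*(-1/3936) - 1000*(-1/24574) = sqrt(12149/135)*(-1/3936) + 500/12287 = (sqrt(182235)/45)*(-1/3936) + 500/12287 = -sqrt(182235)/177120 + 500/12287 = 500/12287 - sqrt(182235)/177120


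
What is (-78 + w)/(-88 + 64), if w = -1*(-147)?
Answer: -23/8 ≈ -2.8750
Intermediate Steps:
w = 147
(-78 + w)/(-88 + 64) = (-78 + 147)/(-88 + 64) = 69/(-24) = -1/24*69 = -23/8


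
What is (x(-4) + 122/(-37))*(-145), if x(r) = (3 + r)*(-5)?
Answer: -9135/37 ≈ -246.89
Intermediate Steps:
x(r) = -15 - 5*r
(x(-4) + 122/(-37))*(-145) = ((-15 - 5*(-4)) + 122/(-37))*(-145) = ((-15 + 20) + 122*(-1/37))*(-145) = (5 - 122/37)*(-145) = (63/37)*(-145) = -9135/37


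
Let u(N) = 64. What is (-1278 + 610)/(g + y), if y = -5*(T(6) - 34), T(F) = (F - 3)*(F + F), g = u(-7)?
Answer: -334/27 ≈ -12.370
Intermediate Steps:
g = 64
T(F) = 2*F*(-3 + F) (T(F) = (-3 + F)*(2*F) = 2*F*(-3 + F))
y = -10 (y = -5*(2*6*(-3 + 6) - 34) = -5*(2*6*3 - 34) = -5*(36 - 34) = -5*2 = -10)
(-1278 + 610)/(g + y) = (-1278 + 610)/(64 - 10) = -668/54 = -668*1/54 = -334/27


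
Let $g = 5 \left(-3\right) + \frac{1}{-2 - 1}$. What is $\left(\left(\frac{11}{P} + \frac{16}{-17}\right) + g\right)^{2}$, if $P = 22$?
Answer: $\frac{2588881}{10404} \approx 248.84$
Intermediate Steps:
$g = - \frac{46}{3}$ ($g = -15 + \frac{1}{-3} = -15 - \frac{1}{3} = - \frac{46}{3} \approx -15.333$)
$\left(\left(\frac{11}{P} + \frac{16}{-17}\right) + g\right)^{2} = \left(\left(\frac{11}{22} + \frac{16}{-17}\right) - \frac{46}{3}\right)^{2} = \left(\left(11 \cdot \frac{1}{22} + 16 \left(- \frac{1}{17}\right)\right) - \frac{46}{3}\right)^{2} = \left(\left(\frac{1}{2} - \frac{16}{17}\right) - \frac{46}{3}\right)^{2} = \left(- \frac{15}{34} - \frac{46}{3}\right)^{2} = \left(- \frac{1609}{102}\right)^{2} = \frac{2588881}{10404}$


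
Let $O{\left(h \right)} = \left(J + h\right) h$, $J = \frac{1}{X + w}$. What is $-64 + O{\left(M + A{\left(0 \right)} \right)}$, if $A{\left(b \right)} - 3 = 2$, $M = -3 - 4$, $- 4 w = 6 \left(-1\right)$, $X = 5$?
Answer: $- \frac{784}{13} \approx -60.308$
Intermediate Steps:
$w = \frac{3}{2}$ ($w = - \frac{6 \left(-1\right)}{4} = \left(- \frac{1}{4}\right) \left(-6\right) = \frac{3}{2} \approx 1.5$)
$M = -7$
$A{\left(b \right)} = 5$ ($A{\left(b \right)} = 3 + 2 = 5$)
$J = \frac{2}{13}$ ($J = \frac{1}{5 + \frac{3}{2}} = \frac{1}{\frac{13}{2}} = \frac{2}{13} \approx 0.15385$)
$O{\left(h \right)} = h \left(\frac{2}{13} + h\right)$ ($O{\left(h \right)} = \left(\frac{2}{13} + h\right) h = h \left(\frac{2}{13} + h\right)$)
$-64 + O{\left(M + A{\left(0 \right)} \right)} = -64 + \frac{\left(-7 + 5\right) \left(2 + 13 \left(-7 + 5\right)\right)}{13} = -64 + \frac{1}{13} \left(-2\right) \left(2 + 13 \left(-2\right)\right) = -64 + \frac{1}{13} \left(-2\right) \left(2 - 26\right) = -64 + \frac{1}{13} \left(-2\right) \left(-24\right) = -64 + \frac{48}{13} = - \frac{784}{13}$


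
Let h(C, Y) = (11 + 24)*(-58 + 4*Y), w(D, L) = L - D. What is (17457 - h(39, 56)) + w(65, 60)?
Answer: 11642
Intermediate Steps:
h(C, Y) = -2030 + 140*Y (h(C, Y) = 35*(-58 + 4*Y) = -2030 + 140*Y)
(17457 - h(39, 56)) + w(65, 60) = (17457 - (-2030 + 140*56)) + (60 - 1*65) = (17457 - (-2030 + 7840)) + (60 - 65) = (17457 - 1*5810) - 5 = (17457 - 5810) - 5 = 11647 - 5 = 11642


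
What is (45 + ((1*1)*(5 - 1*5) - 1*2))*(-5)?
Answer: -215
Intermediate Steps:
(45 + ((1*1)*(5 - 1*5) - 1*2))*(-5) = (45 + (1*(5 - 5) - 2))*(-5) = (45 + (1*0 - 2))*(-5) = (45 + (0 - 2))*(-5) = (45 - 2)*(-5) = 43*(-5) = -215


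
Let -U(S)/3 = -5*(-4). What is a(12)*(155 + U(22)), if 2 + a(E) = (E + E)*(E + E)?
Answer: 54530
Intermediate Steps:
U(S) = -60 (U(S) = -(-15)*(-4) = -3*20 = -60)
a(E) = -2 + 4*E**2 (a(E) = -2 + (E + E)*(E + E) = -2 + (2*E)*(2*E) = -2 + 4*E**2)
a(12)*(155 + U(22)) = (-2 + 4*12**2)*(155 - 60) = (-2 + 4*144)*95 = (-2 + 576)*95 = 574*95 = 54530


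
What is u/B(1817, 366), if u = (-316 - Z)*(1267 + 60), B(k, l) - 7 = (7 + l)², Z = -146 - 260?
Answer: 59715/69568 ≈ 0.85837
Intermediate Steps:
Z = -406
B(k, l) = 7 + (7 + l)²
u = 119430 (u = (-316 - 1*(-406))*(1267 + 60) = (-316 + 406)*1327 = 90*1327 = 119430)
u/B(1817, 366) = 119430/(7 + (7 + 366)²) = 119430/(7 + 373²) = 119430/(7 + 139129) = 119430/139136 = 119430*(1/139136) = 59715/69568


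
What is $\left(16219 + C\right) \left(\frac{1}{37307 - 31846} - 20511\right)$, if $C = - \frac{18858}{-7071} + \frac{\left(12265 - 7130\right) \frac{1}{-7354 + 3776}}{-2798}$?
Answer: $- \frac{21437401150283683854835}{64430249005894} \approx -3.3272 \cdot 10^{8}$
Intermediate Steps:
$C = \frac{62942782979}{23596502108}$ ($C = \left(-18858\right) \left(- \frac{1}{7071}\right) + \frac{5135}{-3578} \left(- \frac{1}{2798}\right) = \frac{6286}{2357} + 5135 \left(- \frac{1}{3578}\right) \left(- \frac{1}{2798}\right) = \frac{6286}{2357} - - \frac{5135}{10011244} = \frac{6286}{2357} + \frac{5135}{10011244} = \frac{62942782979}{23596502108} \approx 2.6675$)
$\left(16219 + C\right) \left(\frac{1}{37307 - 31846} - 20511\right) = \left(16219 + \frac{62942782979}{23596502108}\right) \left(\frac{1}{37307 - 31846} - 20511\right) = \frac{382774610472631 \left(\frac{1}{5461} - 20511\right)}{23596502108} = \frac{382774610472631}{23596502108} \left(- \frac{112010570}{5461}\right) = - \frac{21437401150283683854835}{64430249005894}$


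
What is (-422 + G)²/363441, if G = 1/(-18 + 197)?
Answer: 1901946123/3881671027 ≈ 0.48998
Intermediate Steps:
G = 1/179 ≈ 0.0055866
(-422 + G)²/363441 = (-422 + 1/179)²/363441 = (-75537/179)²*(1/363441) = (5705838369/32041)*(1/363441) = 1901946123/3881671027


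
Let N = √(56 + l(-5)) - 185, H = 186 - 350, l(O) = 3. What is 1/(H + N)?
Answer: -349/121742 - √59/121742 ≈ -0.0029298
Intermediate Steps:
H = -164
N = -185 + √59 (N = √(56 + 3) - 185 = √59 - 185 = -185 + √59 ≈ -177.32)
1/(H + N) = 1/(-164 + (-185 + √59)) = 1/(-349 + √59)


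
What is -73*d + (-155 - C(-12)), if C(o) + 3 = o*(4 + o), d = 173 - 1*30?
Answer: -10687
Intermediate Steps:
d = 143 (d = 173 - 30 = 143)
C(o) = -3 + o*(4 + o)
-73*d + (-155 - C(-12)) = -73*143 + (-155 - (-3 + (-12)² + 4*(-12))) = -10439 + (-155 - (-3 + 144 - 48)) = -10439 + (-155 - 1*93) = -10439 + (-155 - 93) = -10439 - 248 = -10687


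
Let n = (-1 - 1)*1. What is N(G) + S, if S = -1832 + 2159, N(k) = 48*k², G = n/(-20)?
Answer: 8187/25 ≈ 327.48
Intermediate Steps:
n = -2 (n = -2*1 = -2)
G = ⅒ (G = -2/(-20) = -2*(-1/20) = ⅒ ≈ 0.10000)
S = 327
N(G) + S = 48*(⅒)² + 327 = 48*(1/100) + 327 = 12/25 + 327 = 8187/25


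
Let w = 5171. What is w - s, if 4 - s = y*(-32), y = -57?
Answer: 6991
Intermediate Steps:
s = -1820 (s = 4 - (-57)*(-32) = 4 - 1*1824 = 4 - 1824 = -1820)
w - s = 5171 - 1*(-1820) = 5171 + 1820 = 6991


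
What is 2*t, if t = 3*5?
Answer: 30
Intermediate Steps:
t = 15
2*t = 2*15 = 30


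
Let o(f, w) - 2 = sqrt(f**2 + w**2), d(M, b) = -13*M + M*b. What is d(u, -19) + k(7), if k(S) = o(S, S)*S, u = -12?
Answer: 398 + 49*sqrt(2) ≈ 467.30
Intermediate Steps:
o(f, w) = 2 + sqrt(f**2 + w**2)
k(S) = S*(2 + sqrt(2)*sqrt(S**2)) (k(S) = (2 + sqrt(S**2 + S**2))*S = (2 + sqrt(2*S**2))*S = (2 + sqrt(2)*sqrt(S**2))*S = S*(2 + sqrt(2)*sqrt(S**2)))
d(u, -19) + k(7) = -12*(-13 - 19) + 7*(2 + sqrt(2)*sqrt(7**2)) = -12*(-32) + 7*(2 + sqrt(2)*sqrt(49)) = 384 + 7*(2 + sqrt(2)*7) = 384 + 7*(2 + 7*sqrt(2)) = 384 + (14 + 49*sqrt(2)) = 398 + 49*sqrt(2)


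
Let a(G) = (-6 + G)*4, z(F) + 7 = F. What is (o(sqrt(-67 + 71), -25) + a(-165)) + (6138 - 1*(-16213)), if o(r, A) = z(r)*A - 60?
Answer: 21732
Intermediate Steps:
z(F) = -7 + F
a(G) = -24 + 4*G
o(r, A) = -60 + A*(-7 + r) (o(r, A) = (-7 + r)*A - 60 = A*(-7 + r) - 60 = -60 + A*(-7 + r))
(o(sqrt(-67 + 71), -25) + a(-165)) + (6138 - 1*(-16213)) = ((-60 - 25*(-7 + sqrt(-67 + 71))) + (-24 + 4*(-165))) + (6138 - 1*(-16213)) = ((-60 - 25*(-7 + sqrt(4))) + (-24 - 660)) + (6138 + 16213) = ((-60 - 25*(-7 + 2)) - 684) + 22351 = ((-60 - 25*(-5)) - 684) + 22351 = ((-60 + 125) - 684) + 22351 = (65 - 684) + 22351 = -619 + 22351 = 21732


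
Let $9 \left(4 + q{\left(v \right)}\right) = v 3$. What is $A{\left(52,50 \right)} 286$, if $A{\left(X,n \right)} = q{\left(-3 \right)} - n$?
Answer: $-15730$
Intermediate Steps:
$q{\left(v \right)} = -4 + \frac{v}{3}$ ($q{\left(v \right)} = -4 + \frac{v 3}{9} = -4 + \frac{3 v}{9} = -4 + \frac{v}{3}$)
$A{\left(X,n \right)} = -5 - n$ ($A{\left(X,n \right)} = \left(-4 + \frac{1}{3} \left(-3\right)\right) - n = \left(-4 - 1\right) - n = -5 - n$)
$A{\left(52,50 \right)} 286 = \left(-5 - 50\right) 286 = \left(-55\right) 286 = -15730$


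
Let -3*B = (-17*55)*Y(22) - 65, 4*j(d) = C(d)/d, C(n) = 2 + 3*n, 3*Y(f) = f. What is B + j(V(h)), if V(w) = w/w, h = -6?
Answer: 83105/36 ≈ 2308.5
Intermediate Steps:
Y(f) = f/3
V(w) = 1
j(d) = (2 + 3*d)/(4*d) (j(d) = ((2 + 3*d)/d)/4 = (2 + 3*d)/(4*d))
B = 20765/9 (B = -((-17*55)*((⅓)*22) - 65)/3 = -(-935*22/3 - 65)/3 = -(-20570/3 - 65)/3 = -⅓*(-20765/3) = 20765/9 ≈ 2307.2)
B + j(V(h)) = 20765/9 + (¼)*(2 + 3*1)/1 = 20765/9 + (¼)*1*(2 + 3) = 20765/9 + (¼)*1*5 = 20765/9 + 5/4 = 83105/36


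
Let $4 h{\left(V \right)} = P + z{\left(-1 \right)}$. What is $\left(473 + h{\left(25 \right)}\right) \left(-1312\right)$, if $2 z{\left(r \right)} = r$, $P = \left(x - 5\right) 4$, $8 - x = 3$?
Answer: $-620412$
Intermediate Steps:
$x = 5$ ($x = 8 - 3 = 5$)
$P = 0$ ($P = \left(5 - 5\right) 4 = 0 \cdot 4 = 0$)
$z{\left(r \right)} = \frac{r}{2}$
$h{\left(V \right)} = - \frac{1}{8}$ ($h{\left(V \right)} = \frac{0 + \frac{1}{2} \left(-1\right)}{4} = \frac{0 - \frac{1}{2}}{4} = \frac{1}{4} \left(- \frac{1}{2}\right) = - \frac{1}{8}$)
$\left(473 + h{\left(25 \right)}\right) \left(-1312\right) = \left(473 - \frac{1}{8}\right) \left(-1312\right) = \frac{3783}{8} \left(-1312\right) = -620412$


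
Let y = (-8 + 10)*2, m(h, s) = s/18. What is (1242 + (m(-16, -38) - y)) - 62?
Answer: 10565/9 ≈ 1173.9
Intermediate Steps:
m(h, s) = s/18 (m(h, s) = s*(1/18) = s/18)
y = 4 (y = 2*2 = 4)
(1242 + (m(-16, -38) - y)) - 62 = (1242 + ((1/18)*(-38) - 1*4)) - 62 = (1242 + (-19/9 - 4)) - 62 = (1242 - 55/9) - 62 = 11123/9 - 62 = 10565/9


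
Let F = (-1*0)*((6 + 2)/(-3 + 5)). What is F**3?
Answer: 0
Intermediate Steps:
F = 0 (F = 0*(8/2) = 0*(8*(1/2)) = 0*4 = 0)
F**3 = 0**3 = 0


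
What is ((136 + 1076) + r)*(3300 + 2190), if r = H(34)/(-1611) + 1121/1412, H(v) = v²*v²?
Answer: 265921778315/126374 ≈ 2.1042e+6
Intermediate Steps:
H(v) = v⁴
r = -1885100501/2274732 (r = 34⁴/(-1611) + 1121/1412 = 1336336*(-1/1611) + 1121*(1/1412) = -1336336/1611 + 1121/1412 = -1885100501/2274732 ≈ -828.71)
((136 + 1076) + r)*(3300 + 2190) = ((136 + 1076) - 1885100501/2274732)*(3300 + 2190) = (1212 - 1885100501/2274732)*5490 = (871874683/2274732)*5490 = 265921778315/126374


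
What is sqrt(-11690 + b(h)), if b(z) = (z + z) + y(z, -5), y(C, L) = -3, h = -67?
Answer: I*sqrt(11827) ≈ 108.75*I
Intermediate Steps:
b(z) = -3 + 2*z (b(z) = (z + z) - 3 = 2*z - 3 = -3 + 2*z)
sqrt(-11690 + b(h)) = sqrt(-11690 + (-3 + 2*(-67))) = sqrt(-11690 + (-3 - 134)) = sqrt(-11690 - 137) = sqrt(-11827) = I*sqrt(11827)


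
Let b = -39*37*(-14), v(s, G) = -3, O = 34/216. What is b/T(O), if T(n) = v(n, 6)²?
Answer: 6734/3 ≈ 2244.7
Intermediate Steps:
O = 17/108 (O = 34*(1/216) = 17/108 ≈ 0.15741)
T(n) = 9 (T(n) = (-3)² = 9)
b = 20202 (b = -1443*(-14) = 20202)
b/T(O) = 20202/9 = 20202*(⅑) = 6734/3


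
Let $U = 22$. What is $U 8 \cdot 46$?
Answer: $8096$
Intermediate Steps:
$U 8 \cdot 46 = 22 \cdot 8 \cdot 46 = 176 \cdot 46 = 8096$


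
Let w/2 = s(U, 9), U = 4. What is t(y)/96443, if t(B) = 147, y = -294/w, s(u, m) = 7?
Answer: 147/96443 ≈ 0.0015242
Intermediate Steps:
w = 14 (w = 2*7 = 14)
y = -21 (y = -294/14 = -294*1/14 = -21)
t(y)/96443 = 147/96443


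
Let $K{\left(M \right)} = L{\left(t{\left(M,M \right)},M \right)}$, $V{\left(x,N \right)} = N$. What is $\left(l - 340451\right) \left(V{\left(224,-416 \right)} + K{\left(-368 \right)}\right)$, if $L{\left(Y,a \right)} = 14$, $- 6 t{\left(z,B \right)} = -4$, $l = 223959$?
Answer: $46829784$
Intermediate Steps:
$t{\left(z,B \right)} = \frac{2}{3}$ ($t{\left(z,B \right)} = \left(- \frac{1}{6}\right) \left(-4\right) = \frac{2}{3}$)
$K{\left(M \right)} = 14$
$\left(l - 340451\right) \left(V{\left(224,-416 \right)} + K{\left(-368 \right)}\right) = \left(223959 - 340451\right) \left(-416 + 14\right) = \left(-116492\right) \left(-402\right) = 46829784$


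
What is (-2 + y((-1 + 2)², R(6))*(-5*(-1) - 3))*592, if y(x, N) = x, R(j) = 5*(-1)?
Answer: 0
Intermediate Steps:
R(j) = -5
(-2 + y((-1 + 2)², R(6))*(-5*(-1) - 3))*592 = (-2 + (-1 + 2)²*(-5*(-1) - 3))*592 = (-2 + 1²*(5 - 3))*592 = (-2 + 1*2)*592 = (-2 + 2)*592 = 0*592 = 0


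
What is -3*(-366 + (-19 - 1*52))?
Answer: 1311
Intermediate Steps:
-3*(-366 + (-19 - 1*52)) = -3*(-366 + (-19 - 52)) = -3*(-366 - 71) = -3*(-437) = 1311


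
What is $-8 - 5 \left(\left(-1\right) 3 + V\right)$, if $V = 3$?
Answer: $-8$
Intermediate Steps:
$-8 - 5 \left(\left(-1\right) 3 + V\right) = -8 - 5 \left(\left(-1\right) 3 + 3\right) = -8 - 5 \left(-3 + 3\right) = -8 - 0 = -8 + 0 = -8$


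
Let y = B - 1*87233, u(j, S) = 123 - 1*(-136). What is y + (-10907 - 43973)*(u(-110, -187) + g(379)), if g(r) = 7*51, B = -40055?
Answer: -33933368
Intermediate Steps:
u(j, S) = 259 (u(j, S) = 123 + 136 = 259)
g(r) = 357
y = -127288 (y = -40055 - 1*87233 = -40055 - 87233 = -127288)
y + (-10907 - 43973)*(u(-110, -187) + g(379)) = -127288 + (-10907 - 43973)*(259 + 357) = -127288 - 54880*616 = -127288 - 33806080 = -33933368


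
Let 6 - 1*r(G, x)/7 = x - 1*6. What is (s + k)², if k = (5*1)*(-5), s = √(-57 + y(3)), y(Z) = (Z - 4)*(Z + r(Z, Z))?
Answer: (25 - I*√123)² ≈ 502.0 - 554.53*I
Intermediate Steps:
r(G, x) = 84 - 7*x (r(G, x) = 42 - 7*(x - 1*6) = 42 - 7*(x - 6) = 42 - 7*(-6 + x) = 42 + (42 - 7*x) = 84 - 7*x)
y(Z) = (-4 + Z)*(84 - 6*Z) (y(Z) = (Z - 4)*(Z + (84 - 7*Z)) = (-4 + Z)*(84 - 6*Z))
s = I*√123 (s = √(-57 + (-336 - 6*3² + 108*3)) = √(-57 + (-336 - 6*9 + 324)) = √(-57 + (-336 - 54 + 324)) = √(-57 - 66) = √(-123) = I*√123 ≈ 11.091*I)
k = -25 (k = 5*(-5) = -25)
(s + k)² = (I*√123 - 25)² = (-25 + I*√123)²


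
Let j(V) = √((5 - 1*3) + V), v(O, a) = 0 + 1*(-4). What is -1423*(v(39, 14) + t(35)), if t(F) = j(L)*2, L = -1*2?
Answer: 5692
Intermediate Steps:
v(O, a) = -4 (v(O, a) = 0 - 4 = -4)
L = -2
j(V) = √(2 + V) (j(V) = √((5 - 3) + V) = √(2 + V))
t(F) = 0 (t(F) = √(2 - 2)*2 = √0*2 = 0*2 = 0)
-1423*(v(39, 14) + t(35)) = -1423*(-4 + 0) = -1423*(-4) = 5692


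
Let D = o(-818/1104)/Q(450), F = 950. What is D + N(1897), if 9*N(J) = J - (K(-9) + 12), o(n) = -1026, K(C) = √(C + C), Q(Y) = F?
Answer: 46882/225 - I*√2/3 ≈ 208.36 - 0.4714*I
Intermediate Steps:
Q(Y) = 950
K(C) = √2*√C (K(C) = √(2*C) = √2*√C)
D = -27/25 (D = -1026/950 = -1026*1/950 = -27/25 ≈ -1.0800)
N(J) = -4/3 + J/9 - I*√2/3 (N(J) = (J - (√2*√(-9) + 12))/9 = (J - (√2*(3*I) + 12))/9 = (J - (3*I*√2 + 12))/9 = (J - (12 + 3*I*√2))/9 = (J + (-12 - 3*I*√2))/9 = (-12 + J - 3*I*√2)/9 = -4/3 + J/9 - I*√2/3)
D + N(1897) = -27/25 + (-4/3 + (⅑)*1897 - I*√2/3) = -27/25 + (-4/3 + 1897/9 - I*√2/3) = -27/25 + (1885/9 - I*√2/3) = 46882/225 - I*√2/3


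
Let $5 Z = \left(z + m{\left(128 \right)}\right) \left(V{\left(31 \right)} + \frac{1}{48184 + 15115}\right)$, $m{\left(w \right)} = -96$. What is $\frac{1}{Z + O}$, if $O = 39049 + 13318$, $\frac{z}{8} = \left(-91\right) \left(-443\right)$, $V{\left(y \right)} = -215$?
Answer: $- \frac{316495}{4371168142207} \approx -7.2405 \cdot 10^{-8}$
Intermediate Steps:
$z = 322504$ ($z = 8 \left(\left(-91\right) \left(-443\right)\right) = 8 \cdot 40313 = 322504$)
$Z = - \frac{4387742035872}{316495}$ ($Z = \frac{\left(322504 - 96\right) \left(-215 + \frac{1}{48184 + 15115}\right)}{5} = \frac{322408 \left(-215 + \frac{1}{63299}\right)}{5} = \frac{322408 \left(- \frac{13609284}{63299}\right)}{5} = \frac{1}{5} \left(- \frac{4387742035872}{63299}\right) = - \frac{4387742035872}{316495} \approx -1.3864 \cdot 10^{7}$)
$O = 52367$
$\frac{1}{Z + O} = \frac{1}{- \frac{4387742035872}{316495} + 52367} = \frac{1}{- \frac{4371168142207}{316495}} = - \frac{316495}{4371168142207}$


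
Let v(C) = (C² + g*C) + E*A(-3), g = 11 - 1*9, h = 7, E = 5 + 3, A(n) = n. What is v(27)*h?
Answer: 5313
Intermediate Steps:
E = 8
g = 2 (g = 11 - 9 = 2)
v(C) = -24 + C² + 2*C (v(C) = (C² + 2*C) + 8*(-3) = (C² + 2*C) - 24 = -24 + C² + 2*C)
v(27)*h = (-24 + 27² + 2*27)*7 = (-24 + 729 + 54)*7 = 759*7 = 5313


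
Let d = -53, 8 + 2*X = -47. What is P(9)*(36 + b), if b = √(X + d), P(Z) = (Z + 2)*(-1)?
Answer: -396 - 11*I*√322/2 ≈ -396.0 - 98.694*I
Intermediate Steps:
X = -55/2 (X = -4 + (½)*(-47) = -4 - 47/2 = -55/2 ≈ -27.500)
P(Z) = -2 - Z (P(Z) = (2 + Z)*(-1) = -2 - Z)
b = I*√322/2 (b = √(-55/2 - 53) = √(-161/2) = I*√322/2 ≈ 8.9722*I)
P(9)*(36 + b) = (-2 - 1*9)*(36 + I*√322/2) = (-2 - 9)*(36 + I*√322/2) = -11*(36 + I*√322/2) = -396 - 11*I*√322/2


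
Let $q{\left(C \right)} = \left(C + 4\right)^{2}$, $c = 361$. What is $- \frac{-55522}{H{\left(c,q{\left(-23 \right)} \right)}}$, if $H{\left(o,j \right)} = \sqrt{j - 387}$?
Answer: $- \frac{27761 i \sqrt{26}}{13} \approx - 10889.0 i$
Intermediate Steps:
$q{\left(C \right)} = \left(4 + C\right)^{2}$
$H{\left(o,j \right)} = \sqrt{-387 + j}$
$- \frac{-55522}{H{\left(c,q{\left(-23 \right)} \right)}} = - \frac{-55522}{\sqrt{-387 + \left(4 - 23\right)^{2}}} = - \frac{-55522}{\sqrt{-387 + \left(-19\right)^{2}}} = - \frac{-55522}{\sqrt{-387 + 361}} = - \frac{-55522}{\sqrt{-26}} = - \frac{-55522}{i \sqrt{26}} = - \left(-55522\right) \left(- \frac{i \sqrt{26}}{26}\right) = - \frac{27761 i \sqrt{26}}{13}$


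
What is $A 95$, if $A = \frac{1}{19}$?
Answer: $5$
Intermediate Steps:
$A = \frac{1}{19} \approx 0.052632$
$A 95 = \frac{1}{19} \cdot 95 = 5$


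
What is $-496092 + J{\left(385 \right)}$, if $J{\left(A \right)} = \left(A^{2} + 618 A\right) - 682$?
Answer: $-110619$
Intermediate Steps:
$J{\left(A \right)} = -682 + A^{2} + 618 A$
$-496092 + J{\left(385 \right)} = -496092 + \left(-682 + 385^{2} + 618 \cdot 385\right) = -496092 + \left(-682 + 148225 + 237930\right) = -496092 + 385473 = -110619$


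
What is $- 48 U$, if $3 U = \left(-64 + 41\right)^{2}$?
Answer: $-8464$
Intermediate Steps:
$U = \frac{529}{3}$ ($U = \frac{\left(-64 + 41\right)^{2}}{3} = \frac{\left(-23\right)^{2}}{3} = \frac{1}{3} \cdot 529 = \frac{529}{3} \approx 176.33$)
$- 48 U = \left(-48\right) \frac{529}{3} = -8464$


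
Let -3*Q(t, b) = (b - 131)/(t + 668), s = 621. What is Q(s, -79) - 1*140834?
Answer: -181534956/1289 ≈ -1.4083e+5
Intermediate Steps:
Q(t, b) = -(-131 + b)/(3*(668 + t)) (Q(t, b) = -(b - 131)/(3*(t + 668)) = -(-131 + b)/(3*(668 + t)))
Q(s, -79) - 1*140834 = (131 - 1*(-79))/(3*(668 + 621)) - 1*140834 = (⅓)*(131 + 79)/1289 - 140834 = (⅓)*(1/1289)*210 - 140834 = 70/1289 - 140834 = -181534956/1289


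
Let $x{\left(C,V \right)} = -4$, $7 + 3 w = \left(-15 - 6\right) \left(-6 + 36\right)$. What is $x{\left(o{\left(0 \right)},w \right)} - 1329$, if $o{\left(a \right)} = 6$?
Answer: $-1333$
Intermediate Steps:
$w = - \frac{637}{3}$ ($w = - \frac{7}{3} + \frac{\left(-15 - 6\right) \left(-6 + 36\right)}{3} = - \frac{7}{3} + \frac{\left(-21\right) 30}{3} = - \frac{7}{3} + \frac{1}{3} \left(-630\right) = - \frac{7}{3} - 210 = - \frac{637}{3} \approx -212.33$)
$x{\left(o{\left(0 \right)},w \right)} - 1329 = -4 - 1329 = -1333$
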